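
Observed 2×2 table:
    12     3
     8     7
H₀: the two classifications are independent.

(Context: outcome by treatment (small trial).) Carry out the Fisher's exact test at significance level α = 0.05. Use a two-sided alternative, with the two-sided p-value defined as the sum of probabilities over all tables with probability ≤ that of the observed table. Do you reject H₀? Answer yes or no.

reject H₀: no

Margins: r₁=15, r₂=15, c₁=20, c₂=10, n=30
p_obs = C(15,12)·C(15,8)/C(30,20); sum pmf over tables with pmf ≤ p_obs
p-value (two-sided) = 0.24508
At α=0.05: p ≥ α → fail to reject H₀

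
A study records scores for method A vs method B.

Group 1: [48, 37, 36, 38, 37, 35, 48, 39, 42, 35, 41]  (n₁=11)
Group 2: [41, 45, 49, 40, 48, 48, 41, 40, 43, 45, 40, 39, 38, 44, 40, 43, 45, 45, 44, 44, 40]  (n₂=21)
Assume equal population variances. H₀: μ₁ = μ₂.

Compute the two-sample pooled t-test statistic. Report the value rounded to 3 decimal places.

x̄₁=39.636, s₁=4.696, n₁=11
x̄₂=42.952, s₂=3.154, n₂=21
s_p² = [10·4.696² + 20·3.154²]/30 = 13.9833
SE = √(s_p²·(1/11+1/21)) = 1.3918
t = (39.636−42.952)/1.3918 = -2.3826
df = 30

test statistic = -2.383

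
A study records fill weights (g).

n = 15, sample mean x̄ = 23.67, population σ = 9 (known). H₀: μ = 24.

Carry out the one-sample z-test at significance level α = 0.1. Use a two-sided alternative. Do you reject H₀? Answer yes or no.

reject H₀: no

SE = σ/√n = 9/√15 = 2.3238
z = (x̄−μ₀)/SE = (23.67−24)/2.3238 = -0.1420
p-value (two-sided) = 0.88707
At α=0.1: p ≥ α → fail to reject H₀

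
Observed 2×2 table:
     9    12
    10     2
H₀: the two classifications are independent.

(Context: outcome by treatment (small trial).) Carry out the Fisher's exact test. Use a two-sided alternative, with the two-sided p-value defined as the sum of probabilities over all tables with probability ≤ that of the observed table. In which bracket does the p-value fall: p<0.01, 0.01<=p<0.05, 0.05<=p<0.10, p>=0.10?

Margins: r₁=21, r₂=12, c₁=19, c₂=14, n=33
p_obs = C(21,9)·C(12,10)/C(33,19); sum pmf over tables with pmf ≤ p_obs
p-value (two-sided) = 0.03279
→ bracket: 0.01<=p<0.05

p-value bracket: 0.01<=p<0.05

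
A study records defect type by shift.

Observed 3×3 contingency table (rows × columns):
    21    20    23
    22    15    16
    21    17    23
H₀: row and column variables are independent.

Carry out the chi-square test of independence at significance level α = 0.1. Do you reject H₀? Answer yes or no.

Row totals [64, 53, 61], col totals [64, 52, 62], n=178
χ² = (21−23.01)²/23.01 + (20−18.70)²/18.70 + (23−22.29)²/22.29 + (22−19.06)²/19.06 + (15−15.48)²/15.48 + (16−18.46)²/18.46 + (21−21.93)²/21.93 + (17−17.82)²/17.82 + (23−21.25)²/21.25 = 1.3090
df = 4
p-value (upper-tail) = 0.85985
At α=0.1: p ≥ α → fail to reject H₀

reject H₀: no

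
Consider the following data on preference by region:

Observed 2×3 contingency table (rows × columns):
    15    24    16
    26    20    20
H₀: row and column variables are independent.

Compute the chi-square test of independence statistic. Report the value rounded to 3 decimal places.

Row totals [55, 66], col totals [41, 44, 36], n=121
χ² = (15−18.64)²/18.64 + (24−20.00)²/20.00 + (16−16.36)²/16.36 + (26−22.36)²/22.36 + (20−24.00)²/24.00 + (20−19.64)²/19.64 = 2.7823
df = 2

test statistic = 2.782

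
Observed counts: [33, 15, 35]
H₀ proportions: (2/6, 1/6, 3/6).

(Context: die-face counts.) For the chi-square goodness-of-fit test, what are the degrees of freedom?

degrees of freedom = 2

df = k − 1 = 3 − 1 = 2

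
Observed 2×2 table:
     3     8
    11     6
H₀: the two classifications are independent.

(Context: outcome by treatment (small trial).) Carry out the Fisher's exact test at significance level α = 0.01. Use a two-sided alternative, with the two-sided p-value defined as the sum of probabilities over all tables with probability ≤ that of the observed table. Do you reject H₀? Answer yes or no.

Margins: r₁=11, r₂=17, c₁=14, c₂=14, n=28
p_obs = C(11,3)·C(17,11)/C(28,14); sum pmf over tables with pmf ≤ p_obs
p-value (two-sided) = 0.12011
At α=0.01: p ≥ α → fail to reject H₀

reject H₀: no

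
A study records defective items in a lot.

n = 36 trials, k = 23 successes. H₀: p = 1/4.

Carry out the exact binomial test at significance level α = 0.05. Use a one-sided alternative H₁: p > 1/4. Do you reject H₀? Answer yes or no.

reject H₀: yes

Exact binomial: n=36, k=23, p₀=1/4=0.2500
P(X≥23) from Σ C(n,i)·p₀^i·(1−p₀)^(n−i)
p-value (one-sided, H₁ greater) = 0.00000
At α=0.05: p < α → reject H₀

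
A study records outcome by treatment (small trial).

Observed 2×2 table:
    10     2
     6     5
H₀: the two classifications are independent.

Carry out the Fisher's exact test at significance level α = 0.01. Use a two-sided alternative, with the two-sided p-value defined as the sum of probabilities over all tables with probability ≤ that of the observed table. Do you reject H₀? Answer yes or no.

reject H₀: no

Margins: r₁=12, r₂=11, c₁=16, c₂=7, n=23
p_obs = C(12,10)·C(11,6)/C(23,16); sum pmf over tables with pmf ≤ p_obs
p-value (two-sided) = 0.19303
At α=0.01: p ≥ α → fail to reject H₀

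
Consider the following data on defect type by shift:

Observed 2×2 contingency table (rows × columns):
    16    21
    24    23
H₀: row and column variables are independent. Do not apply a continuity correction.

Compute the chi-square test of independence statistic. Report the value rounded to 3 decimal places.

test statistic = 0.508

Row totals [37, 47], col totals [40, 44], n=84
χ² = (16−17.62)²/17.62 + (21−19.38)²/19.38 + (24−22.38)²/22.38 + (23−24.62)²/24.62 = 0.5076
df = 1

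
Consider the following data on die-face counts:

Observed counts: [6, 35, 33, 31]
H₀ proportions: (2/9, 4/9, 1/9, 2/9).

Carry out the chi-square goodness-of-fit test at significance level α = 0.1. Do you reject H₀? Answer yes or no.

reject H₀: yes

n = 105; E_i = n·p_i = [23.33, 46.67, 11.67, 23.33]
χ² = (6−23.33)²/23.33 + (35−46.67)²/46.67 + (33−11.67)²/11.67 + (31−23.33)²/23.33 = 57.3214
df = 3
p-value (upper-tail) = 0.00000
At α=0.1: p < α → reject H₀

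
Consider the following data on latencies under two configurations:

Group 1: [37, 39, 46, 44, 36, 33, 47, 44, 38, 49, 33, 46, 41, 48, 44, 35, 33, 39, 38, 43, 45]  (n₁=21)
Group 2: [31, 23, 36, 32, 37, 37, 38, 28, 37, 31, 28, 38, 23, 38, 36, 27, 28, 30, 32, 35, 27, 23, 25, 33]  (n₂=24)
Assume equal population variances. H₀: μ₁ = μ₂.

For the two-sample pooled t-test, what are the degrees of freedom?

degrees of freedom = 43

df = n₁ + n₂ − 2 = 21 + 24 − 2 = 43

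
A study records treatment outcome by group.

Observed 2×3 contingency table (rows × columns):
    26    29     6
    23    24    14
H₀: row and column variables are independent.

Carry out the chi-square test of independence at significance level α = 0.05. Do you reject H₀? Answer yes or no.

reject H₀: no

Row totals [61, 61], col totals [49, 53, 20], n=122
χ² = (26−24.50)²/24.50 + (29−26.50)²/26.50 + (6−10.00)²/10.00 + (23−24.50)²/24.50 + (24−26.50)²/26.50 + (14−10.00)²/10.00 = 3.8554
df = 2
p-value (upper-tail) = 0.14548
At α=0.05: p ≥ α → fail to reject H₀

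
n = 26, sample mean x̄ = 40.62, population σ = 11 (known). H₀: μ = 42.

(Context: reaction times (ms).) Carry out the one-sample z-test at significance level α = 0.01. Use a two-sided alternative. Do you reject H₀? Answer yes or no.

SE = σ/√n = 11/√26 = 2.1573
z = (x̄−μ₀)/SE = (40.62−42)/2.1573 = -0.6397
p-value (two-sided) = 0.52237
At α=0.01: p ≥ α → fail to reject H₀

reject H₀: no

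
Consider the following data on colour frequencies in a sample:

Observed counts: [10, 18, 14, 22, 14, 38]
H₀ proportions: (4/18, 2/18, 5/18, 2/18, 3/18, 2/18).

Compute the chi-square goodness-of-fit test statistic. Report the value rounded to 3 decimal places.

test statistic = 78.824

n = 116; E_i = n·p_i = [25.78, 12.89, 32.22, 12.89, 19.33, 12.89]
χ² = (10−25.78)²/25.78 + (18−12.89)²/12.89 + (14−32.22)²/32.22 + (22−12.89)²/12.89 + (14−19.33)²/19.33 + (38−12.89)²/12.89 = 78.8241
df = 5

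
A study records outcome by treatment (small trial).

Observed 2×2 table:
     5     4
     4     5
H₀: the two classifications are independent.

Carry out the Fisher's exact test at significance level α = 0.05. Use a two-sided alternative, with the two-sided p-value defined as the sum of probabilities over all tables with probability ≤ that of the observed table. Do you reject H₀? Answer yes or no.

Margins: r₁=9, r₂=9, c₁=9, c₂=9, n=18
p_obs = C(9,5)·C(9,4)/C(18,9); sum pmf over tables with pmf ≤ p_obs
p-value (two-sided) = 1.00000
At α=0.05: p ≥ α → fail to reject H₀

reject H₀: no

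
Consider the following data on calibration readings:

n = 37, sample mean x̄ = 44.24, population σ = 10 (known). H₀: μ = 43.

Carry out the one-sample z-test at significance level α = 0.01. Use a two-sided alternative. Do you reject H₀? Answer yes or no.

SE = σ/√n = 10/√37 = 1.6440
z = (x̄−μ₀)/SE = (44.24−43)/1.6440 = 0.7543
p-value (two-sided) = 0.45069
At α=0.01: p ≥ α → fail to reject H₀

reject H₀: no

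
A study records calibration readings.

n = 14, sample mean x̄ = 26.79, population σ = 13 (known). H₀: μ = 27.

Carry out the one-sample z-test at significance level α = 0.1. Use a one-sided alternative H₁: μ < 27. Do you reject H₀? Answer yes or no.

SE = σ/√n = 13/√14 = 3.4744
z = (x̄−μ₀)/SE = (26.79−27)/3.4744 = -0.0604
p-value (one-sided, H₁ less) = 0.47590
At α=0.1: p ≥ α → fail to reject H₀

reject H₀: no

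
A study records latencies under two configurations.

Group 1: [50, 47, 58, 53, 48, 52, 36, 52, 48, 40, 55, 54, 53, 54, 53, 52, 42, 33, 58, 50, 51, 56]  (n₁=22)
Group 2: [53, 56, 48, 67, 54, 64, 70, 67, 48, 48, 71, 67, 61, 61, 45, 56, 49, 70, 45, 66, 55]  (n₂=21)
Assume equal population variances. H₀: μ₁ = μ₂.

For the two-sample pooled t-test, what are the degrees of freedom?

degrees of freedom = 41

df = n₁ + n₂ − 2 = 22 + 21 − 2 = 41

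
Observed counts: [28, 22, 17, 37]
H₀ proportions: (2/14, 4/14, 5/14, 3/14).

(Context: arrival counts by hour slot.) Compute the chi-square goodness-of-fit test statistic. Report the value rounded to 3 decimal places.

test statistic = 34.268

n = 104; E_i = n·p_i = [14.86, 29.71, 37.14, 22.29]
χ² = (28−14.86)²/14.86 + (22−29.71)²/29.71 + (17−37.14)²/37.14 + (37−22.29)²/22.29 = 34.2679
df = 3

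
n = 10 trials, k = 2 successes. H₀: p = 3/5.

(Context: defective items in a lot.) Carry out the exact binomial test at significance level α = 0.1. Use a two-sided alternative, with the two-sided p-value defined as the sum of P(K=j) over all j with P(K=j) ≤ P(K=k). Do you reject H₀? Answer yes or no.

reject H₀: yes

Exact binomial: n=10, k=2, p₀=3/5=0.6000
P(X=j) = C(n,j)·p₀^j·(1−p₀)^(n−j); p = Σ P(X=j) over j with P(X=j) ≤ P(X=2)
p-value (two-sided) = 0.01834
At α=0.1: p < α → reject H₀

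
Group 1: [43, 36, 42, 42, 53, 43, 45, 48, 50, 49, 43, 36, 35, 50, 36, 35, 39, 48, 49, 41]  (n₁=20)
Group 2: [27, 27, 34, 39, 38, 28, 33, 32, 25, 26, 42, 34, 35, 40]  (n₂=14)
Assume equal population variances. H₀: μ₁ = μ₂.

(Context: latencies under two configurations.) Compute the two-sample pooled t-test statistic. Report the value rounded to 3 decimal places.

test statistic = 5.211

x̄₁=43.150, s₁=5.715, n₁=20
x̄₂=32.857, s₂=5.600, n₂=14
s_p² = [19·5.715² + 13·5.600²]/32 = 32.1333
SE = √(s_p²·(1/20+1/14)) = 1.9753
t = (43.150−32.857)/1.9753 = 5.2107
df = 32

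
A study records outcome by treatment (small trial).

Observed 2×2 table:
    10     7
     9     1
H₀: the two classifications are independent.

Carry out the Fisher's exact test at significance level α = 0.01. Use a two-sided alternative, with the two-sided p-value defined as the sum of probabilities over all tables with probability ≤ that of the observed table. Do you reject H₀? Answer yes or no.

Margins: r₁=17, r₂=10, c₁=19, c₂=8, n=27
p_obs = C(17,10)·C(10,9)/C(27,19); sum pmf over tables with pmf ≤ p_obs
p-value (two-sided) = 0.18954
At α=0.01: p ≥ α → fail to reject H₀

reject H₀: no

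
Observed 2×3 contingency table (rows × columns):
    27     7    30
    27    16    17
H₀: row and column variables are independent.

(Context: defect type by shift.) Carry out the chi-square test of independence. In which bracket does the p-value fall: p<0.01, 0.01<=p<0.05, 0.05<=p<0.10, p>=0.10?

p-value bracket: 0.01<=p<0.05

Row totals [64, 60], col totals [54, 23, 47], n=124
χ² = (27−27.87)²/27.87 + (7−11.87)²/11.87 + (30−24.26)²/24.26 + (27−26.13)²/26.13 + (16−11.13)²/11.13 + (17−22.74)²/22.74 = 6.9957
df = 2
p-value (upper-tail) = 0.03026
→ bracket: 0.01<=p<0.05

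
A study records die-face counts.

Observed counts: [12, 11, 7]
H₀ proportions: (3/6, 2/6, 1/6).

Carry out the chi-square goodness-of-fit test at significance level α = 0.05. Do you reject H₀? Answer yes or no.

reject H₀: no

n = 30; E_i = n·p_i = [15.00, 10.00, 5.00]
χ² = (12−15.00)²/15.00 + (11−10.00)²/10.00 + (7−5.00)²/5.00 = 1.5000
df = 2
p-value (upper-tail) = 0.47237
At α=0.05: p ≥ α → fail to reject H₀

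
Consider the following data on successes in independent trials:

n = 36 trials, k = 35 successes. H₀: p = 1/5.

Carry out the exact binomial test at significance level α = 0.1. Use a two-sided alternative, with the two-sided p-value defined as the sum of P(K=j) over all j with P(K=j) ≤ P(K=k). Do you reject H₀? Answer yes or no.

Exact binomial: n=36, k=35, p₀=1/5=0.2000
P(X=j) = C(n,j)·p₀^j·(1−p₀)^(n−j); p = Σ P(X=j) over j with P(X=j) ≤ P(X=35)
p-value (two-sided) = 0.00000
At α=0.1: p < α → reject H₀

reject H₀: yes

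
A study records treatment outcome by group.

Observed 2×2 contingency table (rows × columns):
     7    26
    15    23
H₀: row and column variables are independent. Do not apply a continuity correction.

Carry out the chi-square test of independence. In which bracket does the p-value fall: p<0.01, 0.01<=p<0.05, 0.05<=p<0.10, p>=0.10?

Row totals [33, 38], col totals [22, 49], n=71
χ² = (7−10.23)²/10.23 + (26−22.77)²/22.77 + (15−11.77)²/11.77 + (23−26.23)²/26.23 = 2.7543
df = 1
p-value (upper-tail) = 0.09699
→ bracket: 0.05<=p<0.10

p-value bracket: 0.05<=p<0.10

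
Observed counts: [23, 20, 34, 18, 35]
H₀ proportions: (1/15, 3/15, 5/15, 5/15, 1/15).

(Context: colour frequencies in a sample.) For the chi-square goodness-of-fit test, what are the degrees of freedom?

df = k − 1 = 5 − 1 = 4

degrees of freedom = 4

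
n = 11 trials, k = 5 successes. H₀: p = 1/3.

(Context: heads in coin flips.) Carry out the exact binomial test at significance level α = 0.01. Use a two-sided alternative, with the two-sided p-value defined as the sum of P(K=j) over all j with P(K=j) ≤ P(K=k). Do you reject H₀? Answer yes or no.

reject H₀: no

Exact binomial: n=11, k=5, p₀=1/3=0.3333
P(X=j) = C(n,j)·p₀^j·(1−p₀)^(n−j); p = Σ P(X=j) over j with P(X=j) ≤ P(X=5)
p-value (two-sided) = 0.52311
At α=0.01: p ≥ α → fail to reject H₀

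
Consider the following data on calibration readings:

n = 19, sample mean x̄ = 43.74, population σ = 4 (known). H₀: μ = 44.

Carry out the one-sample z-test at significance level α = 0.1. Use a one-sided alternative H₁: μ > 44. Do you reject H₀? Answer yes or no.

reject H₀: no

SE = σ/√n = 4/√19 = 0.9177
z = (x̄−μ₀)/SE = (43.74−44)/0.9177 = -0.2833
p-value (one-sided, H₁ greater) = 0.61154
At α=0.1: p ≥ α → fail to reject H₀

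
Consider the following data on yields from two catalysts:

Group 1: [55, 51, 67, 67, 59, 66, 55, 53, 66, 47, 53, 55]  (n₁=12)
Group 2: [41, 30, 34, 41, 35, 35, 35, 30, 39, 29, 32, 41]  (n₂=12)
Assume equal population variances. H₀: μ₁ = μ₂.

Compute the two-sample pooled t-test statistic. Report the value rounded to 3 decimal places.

test statistic = 9.463

x̄₁=57.833, s₁=6.991, n₁=12
x̄₂=35.167, s₂=4.469, n₂=12
s_p² = [11·6.991² + 11·4.469²]/22 = 34.4242
SE = √(s_p²·(1/12+1/12)) = 2.3953
t = (57.833−35.167)/2.3953 = 9.4630
df = 22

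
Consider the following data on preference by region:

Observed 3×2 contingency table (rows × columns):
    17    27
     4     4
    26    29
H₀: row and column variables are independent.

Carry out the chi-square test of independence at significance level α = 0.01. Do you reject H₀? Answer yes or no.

Row totals [44, 8, 55], col totals [47, 60], n=107
χ² = (17−19.33)²/19.33 + (27−24.67)²/24.67 + (4−3.51)²/3.51 + (4−4.49)²/4.49 + (26−24.16)²/24.16 + (29−30.84)²/30.84 = 0.8698
df = 2
p-value (upper-tail) = 0.64734
At α=0.01: p ≥ α → fail to reject H₀

reject H₀: no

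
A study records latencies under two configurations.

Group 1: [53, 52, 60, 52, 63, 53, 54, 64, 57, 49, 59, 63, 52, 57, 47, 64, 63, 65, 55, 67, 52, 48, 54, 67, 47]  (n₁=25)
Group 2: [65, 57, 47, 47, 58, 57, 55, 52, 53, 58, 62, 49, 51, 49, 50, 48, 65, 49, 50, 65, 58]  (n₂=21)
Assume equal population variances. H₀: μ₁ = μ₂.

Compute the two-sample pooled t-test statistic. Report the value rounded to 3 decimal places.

x̄₁=56.680, s₁=6.388, n₁=25
x̄₂=54.524, s₂=6.096, n₂=21
s_p² = [24·6.388² + 20·6.096²]/44 = 39.1518
SE = √(s_p²·(1/25+1/21)) = 1.8521
t = (56.680−54.524)/1.8521 = 1.1642
df = 44

test statistic = 1.164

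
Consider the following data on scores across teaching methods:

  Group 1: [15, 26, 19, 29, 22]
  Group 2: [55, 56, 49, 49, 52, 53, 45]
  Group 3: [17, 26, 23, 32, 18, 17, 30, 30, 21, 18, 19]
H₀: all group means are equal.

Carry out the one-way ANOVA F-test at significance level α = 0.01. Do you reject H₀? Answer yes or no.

Group means [22.20, 51.29, 22.82], grand mean 31.348
SSB = Σnᵢ(x̄ᵢ−x̄)² = 4001.352; SSW = ΣΣ(x−x̄ᵢ)² = 541.865
MSB = 4001.352/2 = 2000.6762; MSW = 541.865/20 = 27.0932
F = MSB/MSW = 73.8441
df = (2, 20)
p-value (upper-tail) = 0.00000
At α=0.01: p < α → reject H₀

reject H₀: yes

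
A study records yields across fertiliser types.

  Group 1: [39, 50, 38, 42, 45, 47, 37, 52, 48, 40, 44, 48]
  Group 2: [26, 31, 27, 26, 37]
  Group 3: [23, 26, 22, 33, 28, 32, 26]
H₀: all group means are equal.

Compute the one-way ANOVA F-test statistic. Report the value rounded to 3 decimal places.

test statistic = 35.327

Group means [44.17, 29.40, 27.14], grand mean 36.125
SSB = Σnᵢ(x̄ᵢ−x̄)² = 1566.901; SSW = ΣΣ(x−x̄ᵢ)² = 465.724
MSB = 1566.901/2 = 783.4506; MSW = 465.724/21 = 22.1773
F = MSB/MSW = 35.3267
df = (2, 21)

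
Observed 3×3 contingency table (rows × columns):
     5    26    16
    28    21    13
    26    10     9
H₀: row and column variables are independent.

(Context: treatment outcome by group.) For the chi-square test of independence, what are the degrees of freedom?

degrees of freedom = 4

df = (r−1)(c−1) = (3−1)·(3−1) = 4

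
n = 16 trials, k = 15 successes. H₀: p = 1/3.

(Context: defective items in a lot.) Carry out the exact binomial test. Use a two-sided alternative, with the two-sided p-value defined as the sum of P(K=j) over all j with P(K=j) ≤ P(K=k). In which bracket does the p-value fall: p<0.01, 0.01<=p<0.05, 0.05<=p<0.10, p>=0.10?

p-value bracket: p<0.01

Exact binomial: n=16, k=15, p₀=1/3=0.3333
P(X=j) = C(n,j)·p₀^j·(1−p₀)^(n−j); p = Σ P(X=j) over j with P(X=j) ≤ P(X=15)
p-value (two-sided) = 0.00000
→ bracket: p<0.01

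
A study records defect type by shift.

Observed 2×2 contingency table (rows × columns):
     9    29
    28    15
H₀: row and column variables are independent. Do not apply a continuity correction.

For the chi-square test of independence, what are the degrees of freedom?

df = (r−1)(c−1) = (2−1)·(2−1) = 1

degrees of freedom = 1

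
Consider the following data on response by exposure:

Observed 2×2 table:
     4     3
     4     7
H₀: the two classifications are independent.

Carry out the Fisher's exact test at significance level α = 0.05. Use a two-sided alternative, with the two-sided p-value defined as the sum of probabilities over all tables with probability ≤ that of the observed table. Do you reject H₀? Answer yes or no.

reject H₀: no

Margins: r₁=7, r₂=11, c₁=8, c₂=10, n=18
p_obs = C(7,4)·C(11,4)/C(18,8); sum pmf over tables with pmf ≤ p_obs
p-value (two-sided) = 0.63047
At α=0.05: p ≥ α → fail to reject H₀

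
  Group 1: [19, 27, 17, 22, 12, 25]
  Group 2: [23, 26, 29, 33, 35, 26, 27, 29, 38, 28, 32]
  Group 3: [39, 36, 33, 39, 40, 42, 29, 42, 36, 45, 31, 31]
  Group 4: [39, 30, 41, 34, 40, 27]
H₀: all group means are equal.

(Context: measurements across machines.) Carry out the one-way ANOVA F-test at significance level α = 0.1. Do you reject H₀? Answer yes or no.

Group means [20.33, 29.64, 36.92, 35.17], grand mean 31.486
SSB = Σnᵢ(x̄ᵢ−x̄)² = 1219.114; SSW = ΣΣ(x−x̄ᵢ)² = 799.629
MSB = 1219.114/3 = 406.3714; MSW = 799.629/31 = 25.7945
F = MSB/MSW = 15.7542
df = (3, 31)
p-value (upper-tail) = 0.00000
At α=0.1: p < α → reject H₀

reject H₀: yes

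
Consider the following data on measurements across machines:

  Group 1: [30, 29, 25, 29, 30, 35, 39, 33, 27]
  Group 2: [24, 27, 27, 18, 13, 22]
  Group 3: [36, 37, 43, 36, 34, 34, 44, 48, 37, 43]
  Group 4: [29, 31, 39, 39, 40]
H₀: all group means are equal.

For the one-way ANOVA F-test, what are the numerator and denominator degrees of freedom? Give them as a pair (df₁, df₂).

degrees of freedom = [3, 26]

k = 4 groups, N = 30 total
df = (k−1, N−k) = (4−1, 30−4) = (3, 26)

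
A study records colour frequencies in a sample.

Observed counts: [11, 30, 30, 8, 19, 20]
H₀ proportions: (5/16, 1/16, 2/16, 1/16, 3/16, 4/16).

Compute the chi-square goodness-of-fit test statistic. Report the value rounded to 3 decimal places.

n = 118; E_i = n·p_i = [36.88, 7.38, 14.75, 7.38, 22.12, 29.50]
χ² = (11−36.88)²/36.88 + (30−7.38)²/7.38 + (30−14.75)²/14.75 + (8−7.38)²/7.38 + (19−22.12)²/22.12 + (20−29.50)²/29.50 = 106.8859
df = 5

test statistic = 106.886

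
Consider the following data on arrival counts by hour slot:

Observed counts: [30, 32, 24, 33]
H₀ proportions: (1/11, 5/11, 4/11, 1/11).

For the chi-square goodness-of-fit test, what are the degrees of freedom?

df = k − 1 = 4 − 1 = 3

degrees of freedom = 3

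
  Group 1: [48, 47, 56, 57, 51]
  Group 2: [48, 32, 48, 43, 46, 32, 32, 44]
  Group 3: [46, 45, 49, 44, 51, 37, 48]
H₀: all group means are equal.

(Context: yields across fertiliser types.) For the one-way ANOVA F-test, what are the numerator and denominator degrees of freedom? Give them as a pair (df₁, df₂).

k = 3 groups, N = 20 total
df = (k−1, N−k) = (3−1, 20−3) = (2, 17)

degrees of freedom = [2, 17]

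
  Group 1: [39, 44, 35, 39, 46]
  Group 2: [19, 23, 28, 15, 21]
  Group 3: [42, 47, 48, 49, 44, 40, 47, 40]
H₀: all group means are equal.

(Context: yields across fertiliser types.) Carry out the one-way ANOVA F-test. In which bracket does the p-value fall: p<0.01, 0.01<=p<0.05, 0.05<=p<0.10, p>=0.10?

p-value bracket: p<0.01

Group means [40.60, 21.20, 44.62], grand mean 37.000
SSB = Σnᵢ(x̄ᵢ−x̄)² = 1778.125; SSW = ΣΣ(x−x̄ᵢ)² = 261.875
MSB = 1778.125/2 = 889.0625; MSW = 261.875/15 = 17.4583
F = MSB/MSW = 50.9248
df = (2, 15)
p-value (upper-tail) = 0.00000
→ bracket: p<0.01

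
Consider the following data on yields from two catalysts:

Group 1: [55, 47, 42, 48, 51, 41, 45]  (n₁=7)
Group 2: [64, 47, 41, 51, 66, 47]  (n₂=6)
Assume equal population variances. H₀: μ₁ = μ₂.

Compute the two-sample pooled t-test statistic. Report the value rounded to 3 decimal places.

test statistic = -1.320

x̄₁=47.000, s₁=4.933, n₁=7
x̄₂=52.667, s₂=10.093, n₂=6
s_p² = [6·4.933² + 5·10.093²]/11 = 59.5758
SE = √(s_p²·(1/7+1/6)) = 4.2942
t = (47.000−52.667)/4.2942 = -1.3196
df = 11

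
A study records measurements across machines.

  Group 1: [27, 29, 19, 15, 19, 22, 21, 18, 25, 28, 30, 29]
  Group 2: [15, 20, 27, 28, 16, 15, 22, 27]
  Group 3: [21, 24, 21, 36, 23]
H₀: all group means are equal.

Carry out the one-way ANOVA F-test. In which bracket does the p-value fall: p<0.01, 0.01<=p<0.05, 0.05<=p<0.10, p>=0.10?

p-value bracket: p>=0.10

Group means [23.50, 21.25, 25.00], grand mean 23.080
SSB = Σnᵢ(x̄ᵢ−x̄)² = 47.340; SSW = ΣΣ(x−x̄ᵢ)² = 666.500
MSB = 47.340/2 = 23.6700; MSW = 666.500/22 = 30.2955
F = MSB/MSW = 0.7813
df = (2, 22)
p-value (upper-tail) = 0.47010
→ bracket: p>=0.10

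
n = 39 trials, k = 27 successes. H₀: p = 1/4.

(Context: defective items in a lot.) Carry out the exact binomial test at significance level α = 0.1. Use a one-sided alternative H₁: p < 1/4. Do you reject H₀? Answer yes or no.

reject H₀: no

Exact binomial: n=39, k=27, p₀=1/4=0.2500
P(X≤27) from Σ C(n,i)·p₀^i·(1−p₀)^(n−i)
p-value (one-sided, H₁ less) = 1.00000
At α=0.1: p ≥ α → fail to reject H₀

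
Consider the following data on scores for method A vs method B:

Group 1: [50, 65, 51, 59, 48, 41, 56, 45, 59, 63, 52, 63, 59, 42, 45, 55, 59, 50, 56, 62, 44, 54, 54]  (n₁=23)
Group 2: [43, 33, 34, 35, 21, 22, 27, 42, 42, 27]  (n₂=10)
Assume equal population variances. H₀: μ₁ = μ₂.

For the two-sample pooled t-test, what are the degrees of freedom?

degrees of freedom = 31

df = n₁ + n₂ − 2 = 23 + 10 − 2 = 31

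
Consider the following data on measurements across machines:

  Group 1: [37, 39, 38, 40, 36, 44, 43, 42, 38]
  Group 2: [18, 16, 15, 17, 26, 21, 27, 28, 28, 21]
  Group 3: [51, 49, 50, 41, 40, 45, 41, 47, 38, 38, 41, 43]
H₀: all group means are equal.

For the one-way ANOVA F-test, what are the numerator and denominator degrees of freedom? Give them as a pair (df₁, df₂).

degrees of freedom = [2, 28]

k = 3 groups, N = 31 total
df = (k−1, N−k) = (3−1, 31−3) = (2, 28)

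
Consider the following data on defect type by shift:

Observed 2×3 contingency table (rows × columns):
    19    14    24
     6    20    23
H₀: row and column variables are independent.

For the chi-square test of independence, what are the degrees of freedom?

degrees of freedom = 2

df = (r−1)(c−1) = (2−1)·(3−1) = 2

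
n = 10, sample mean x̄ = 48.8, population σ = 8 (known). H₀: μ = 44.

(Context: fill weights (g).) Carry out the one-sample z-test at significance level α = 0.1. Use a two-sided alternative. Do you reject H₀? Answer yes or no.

SE = σ/√n = 8/√10 = 2.5298
z = (x̄−μ₀)/SE = (48.8−44)/2.5298 = 1.8974
p-value (two-sided) = 0.05778
At α=0.1: p < α → reject H₀

reject H₀: yes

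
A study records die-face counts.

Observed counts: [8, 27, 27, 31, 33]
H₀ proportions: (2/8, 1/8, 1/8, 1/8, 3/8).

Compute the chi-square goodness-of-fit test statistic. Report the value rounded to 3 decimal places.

test statistic = 52.667

n = 126; E_i = n·p_i = [31.50, 15.75, 15.75, 15.75, 47.25]
χ² = (8−31.50)²/31.50 + (27−15.75)²/15.75 + (27−15.75)²/15.75 + (31−15.75)²/15.75 + (33−47.25)²/47.25 = 52.6667
df = 4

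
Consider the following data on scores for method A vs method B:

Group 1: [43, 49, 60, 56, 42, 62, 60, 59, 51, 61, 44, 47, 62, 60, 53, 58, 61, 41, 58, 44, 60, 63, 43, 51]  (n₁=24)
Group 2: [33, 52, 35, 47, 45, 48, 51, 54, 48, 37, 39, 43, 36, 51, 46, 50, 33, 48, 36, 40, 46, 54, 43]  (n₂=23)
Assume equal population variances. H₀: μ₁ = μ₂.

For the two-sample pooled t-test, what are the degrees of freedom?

df = n₁ + n₂ − 2 = 24 + 23 − 2 = 45

degrees of freedom = 45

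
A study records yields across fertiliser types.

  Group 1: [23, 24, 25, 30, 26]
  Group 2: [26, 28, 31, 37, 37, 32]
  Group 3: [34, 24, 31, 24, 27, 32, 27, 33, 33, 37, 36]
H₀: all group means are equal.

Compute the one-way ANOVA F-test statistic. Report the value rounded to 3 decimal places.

test statistic = 3.417

Group means [25.60, 31.83, 30.73], grand mean 29.864
SSB = Σnᵢ(x̄ᵢ−x̄)² = 122.376; SSW = ΣΣ(x−x̄ᵢ)² = 340.215
MSB = 122.376/2 = 61.1879; MSW = 340.215/19 = 17.9061
F = MSB/MSW = 3.4172
df = (2, 19)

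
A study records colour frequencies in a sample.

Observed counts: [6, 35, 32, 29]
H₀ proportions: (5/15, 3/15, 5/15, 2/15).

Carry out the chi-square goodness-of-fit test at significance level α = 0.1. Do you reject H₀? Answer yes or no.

n = 102; E_i = n·p_i = [34.00, 20.40, 34.00, 13.60]
χ² = (6−34.00)²/34.00 + (35−20.40)²/20.40 + (32−34.00)²/34.00 + (29−13.60)²/13.60 = 51.0637
df = 3
p-value (upper-tail) = 0.00000
At α=0.1: p < α → reject H₀

reject H₀: yes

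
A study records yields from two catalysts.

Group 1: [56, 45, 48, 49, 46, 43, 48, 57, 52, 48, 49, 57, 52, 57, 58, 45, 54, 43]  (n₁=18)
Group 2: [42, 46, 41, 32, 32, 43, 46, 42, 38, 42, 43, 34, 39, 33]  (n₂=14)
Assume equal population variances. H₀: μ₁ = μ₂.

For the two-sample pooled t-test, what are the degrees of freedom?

degrees of freedom = 30

df = n₁ + n₂ − 2 = 18 + 14 − 2 = 30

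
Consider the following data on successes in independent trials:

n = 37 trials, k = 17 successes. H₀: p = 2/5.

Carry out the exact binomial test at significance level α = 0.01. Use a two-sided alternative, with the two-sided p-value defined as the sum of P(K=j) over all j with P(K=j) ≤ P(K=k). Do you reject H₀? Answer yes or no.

reject H₀: no

Exact binomial: n=37, k=17, p₀=2/5=0.4000
P(X=j) = C(n,j)·p₀^j·(1−p₀)^(n−j); p = Σ P(X=j) over j with P(X=j) ≤ P(X=17)
p-value (two-sided) = 0.50360
At α=0.01: p ≥ α → fail to reject H₀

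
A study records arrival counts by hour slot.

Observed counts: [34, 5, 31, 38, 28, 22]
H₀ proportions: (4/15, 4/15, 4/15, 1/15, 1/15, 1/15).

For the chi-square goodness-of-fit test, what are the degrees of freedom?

df = k − 1 = 6 − 1 = 5

degrees of freedom = 5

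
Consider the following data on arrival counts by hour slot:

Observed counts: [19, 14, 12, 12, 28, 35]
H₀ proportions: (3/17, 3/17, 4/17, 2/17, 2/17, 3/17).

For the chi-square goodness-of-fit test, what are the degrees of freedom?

df = k − 1 = 6 − 1 = 5

degrees of freedom = 5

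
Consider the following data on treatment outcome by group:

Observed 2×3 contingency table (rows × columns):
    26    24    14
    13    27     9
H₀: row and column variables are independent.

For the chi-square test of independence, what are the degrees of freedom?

degrees of freedom = 2

df = (r−1)(c−1) = (2−1)·(3−1) = 2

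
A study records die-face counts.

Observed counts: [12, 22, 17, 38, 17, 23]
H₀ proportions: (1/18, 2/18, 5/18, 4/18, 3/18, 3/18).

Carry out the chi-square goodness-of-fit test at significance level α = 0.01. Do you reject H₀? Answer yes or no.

n = 129; E_i = n·p_i = [7.17, 14.33, 35.83, 28.67, 21.50, 21.50]
χ² = (12−7.17)²/7.17 + (22−14.33)²/14.33 + (17−35.83)²/35.83 + (38−28.67)²/28.67 + (17−21.50)²/21.50 + (23−21.50)²/21.50 = 21.3442
df = 5
p-value (upper-tail) = 0.00070
At α=0.01: p < α → reject H₀

reject H₀: yes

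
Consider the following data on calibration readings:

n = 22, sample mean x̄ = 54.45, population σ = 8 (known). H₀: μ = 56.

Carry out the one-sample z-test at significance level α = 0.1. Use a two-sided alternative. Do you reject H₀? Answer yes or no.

reject H₀: no

SE = σ/√n = 8/√22 = 1.7056
z = (x̄−μ₀)/SE = (54.45−56)/1.7056 = -0.9088
p-value (two-sided) = 0.36347
At α=0.1: p ≥ α → fail to reject H₀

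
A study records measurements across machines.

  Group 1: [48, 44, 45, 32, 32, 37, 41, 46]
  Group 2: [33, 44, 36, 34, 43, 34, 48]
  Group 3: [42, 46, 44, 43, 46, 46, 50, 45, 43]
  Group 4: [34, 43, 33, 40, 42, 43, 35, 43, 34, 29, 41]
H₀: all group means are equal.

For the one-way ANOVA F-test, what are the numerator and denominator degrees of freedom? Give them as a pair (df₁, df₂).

k = 4 groups, N = 35 total
df = (k−1, N−k) = (4−1, 35−4) = (3, 31)

degrees of freedom = [3, 31]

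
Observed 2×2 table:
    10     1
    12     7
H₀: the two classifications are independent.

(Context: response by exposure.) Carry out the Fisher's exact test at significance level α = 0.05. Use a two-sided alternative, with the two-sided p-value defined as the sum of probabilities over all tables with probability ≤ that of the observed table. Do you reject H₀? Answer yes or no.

reject H₀: no

Margins: r₁=11, r₂=19, c₁=22, c₂=8, n=30
p_obs = C(11,10)·C(19,12)/C(30,22); sum pmf over tables with pmf ≤ p_obs
p-value (two-sided) = 0.19870
At α=0.05: p ≥ α → fail to reject H₀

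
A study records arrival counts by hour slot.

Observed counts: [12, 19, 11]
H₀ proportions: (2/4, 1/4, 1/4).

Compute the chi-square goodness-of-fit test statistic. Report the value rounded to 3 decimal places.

n = 42; E_i = n·p_i = [21.00, 10.50, 10.50]
χ² = (12−21.00)²/21.00 + (19−10.50)²/10.50 + (11−10.50)²/10.50 = 10.7619
df = 2

test statistic = 10.762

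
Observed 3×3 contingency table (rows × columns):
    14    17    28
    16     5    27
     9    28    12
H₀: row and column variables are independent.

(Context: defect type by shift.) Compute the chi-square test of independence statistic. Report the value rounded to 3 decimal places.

test statistic = 25.205

Row totals [59, 48, 49], col totals [39, 50, 67], n=156
χ² = (14−14.75)²/14.75 + (17−18.91)²/18.91 + (28−25.34)²/25.34 + (16−12.00)²/12.00 + (5−15.38)²/15.38 + (27−20.62)²/20.62 + (9−12.25)²/12.25 + (28−15.71)²/15.71 + (12−21.04)²/21.04 = 25.2054
df = 4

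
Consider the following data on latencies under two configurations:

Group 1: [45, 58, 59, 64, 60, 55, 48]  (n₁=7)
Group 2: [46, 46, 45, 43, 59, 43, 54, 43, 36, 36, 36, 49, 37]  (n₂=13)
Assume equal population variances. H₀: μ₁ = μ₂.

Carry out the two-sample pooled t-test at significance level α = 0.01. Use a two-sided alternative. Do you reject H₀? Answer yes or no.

x̄₁=55.571, s₁=6.803, n₁=7
x̄₂=44.077, s₂=7.088, n₂=13
s_p² = [6·6.803² + 12·7.088²]/18 = 48.9243
SE = √(s_p²·(1/7+1/13)) = 3.2791
t = (55.571−44.077)/3.2791 = 3.5054
df = 18
p-value (two-sided) = 0.00253
At α=0.01: p < α → reject H₀

reject H₀: yes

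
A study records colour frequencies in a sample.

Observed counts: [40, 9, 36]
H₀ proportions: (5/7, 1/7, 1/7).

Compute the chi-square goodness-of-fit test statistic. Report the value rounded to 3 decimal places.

n = 85; E_i = n·p_i = [60.71, 12.14, 12.14]
χ² = (40−60.71)²/60.71 + (9−12.14)²/12.14 + (36−12.14)²/12.14 = 54.7529
df = 2

test statistic = 54.753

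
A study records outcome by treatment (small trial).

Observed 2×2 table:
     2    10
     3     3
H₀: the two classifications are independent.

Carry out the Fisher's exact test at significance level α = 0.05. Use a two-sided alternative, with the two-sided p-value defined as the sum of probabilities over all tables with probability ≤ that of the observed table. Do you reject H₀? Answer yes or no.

Margins: r₁=12, r₂=6, c₁=5, c₂=13, n=18
p_obs = C(12,2)·C(6,3)/C(18,5); sum pmf over tables with pmf ≤ p_obs
p-value (two-sided) = 0.26821
At α=0.05: p ≥ α → fail to reject H₀

reject H₀: no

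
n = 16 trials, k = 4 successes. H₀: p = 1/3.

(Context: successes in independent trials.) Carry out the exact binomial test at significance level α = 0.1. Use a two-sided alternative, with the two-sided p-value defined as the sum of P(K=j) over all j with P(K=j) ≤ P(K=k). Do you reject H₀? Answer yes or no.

Exact binomial: n=16, k=4, p₀=1/3=0.3333
P(X=j) = C(n,j)·p₀^j·(1−p₀)^(n−j); p = Σ P(X=j) over j with P(X=j) ≤ P(X=4)
p-value (two-sided) = 0.60169
At α=0.1: p ≥ α → fail to reject H₀

reject H₀: no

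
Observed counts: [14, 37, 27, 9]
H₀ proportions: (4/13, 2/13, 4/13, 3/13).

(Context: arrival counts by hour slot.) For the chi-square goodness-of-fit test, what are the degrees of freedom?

degrees of freedom = 3

df = k − 1 = 4 − 1 = 3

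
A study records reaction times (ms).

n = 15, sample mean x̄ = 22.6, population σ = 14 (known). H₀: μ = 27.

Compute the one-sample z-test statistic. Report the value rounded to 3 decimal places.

SE = σ/√n = 14/√15 = 3.6148
z = (x̄−μ₀)/SE = (22.6−27)/3.6148 = -1.2172

test statistic = -1.217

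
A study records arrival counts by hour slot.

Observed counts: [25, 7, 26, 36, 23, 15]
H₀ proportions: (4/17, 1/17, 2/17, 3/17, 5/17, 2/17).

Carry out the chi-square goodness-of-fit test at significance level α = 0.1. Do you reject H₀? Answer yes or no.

n = 132; E_i = n·p_i = [31.06, 7.76, 15.53, 23.29, 38.82, 15.53]
χ² = (25−31.06)²/31.06 + (7−7.76)²/7.76 + (26−15.53)²/15.53 + (36−23.29)²/23.29 + (23−38.82)²/38.82 + (15−15.53)²/15.53 = 21.7148
df = 5
p-value (upper-tail) = 0.00059
At α=0.1: p < α → reject H₀

reject H₀: yes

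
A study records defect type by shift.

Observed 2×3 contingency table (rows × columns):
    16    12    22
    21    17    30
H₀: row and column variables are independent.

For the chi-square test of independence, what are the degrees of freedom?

df = (r−1)(c−1) = (2−1)·(3−1) = 2

degrees of freedom = 2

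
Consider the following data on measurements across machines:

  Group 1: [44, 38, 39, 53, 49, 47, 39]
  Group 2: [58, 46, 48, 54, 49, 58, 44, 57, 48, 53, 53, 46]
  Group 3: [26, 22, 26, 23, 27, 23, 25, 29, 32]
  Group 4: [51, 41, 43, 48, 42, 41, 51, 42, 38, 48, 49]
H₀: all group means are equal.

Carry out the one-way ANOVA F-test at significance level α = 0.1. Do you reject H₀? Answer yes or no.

Group means [44.14, 51.17, 25.89, 44.91], grand mean 42.308
SSB = Σnᵢ(x̄ᵢ−x̄)² = 3465.986; SSW = ΣΣ(x−x̄ᵢ)² = 762.322
MSB = 3465.986/3 = 1155.3286; MSW = 762.322/35 = 21.7806
F = MSB/MSW = 53.0439
df = (3, 35)
p-value (upper-tail) = 0.00000
At α=0.1: p < α → reject H₀

reject H₀: yes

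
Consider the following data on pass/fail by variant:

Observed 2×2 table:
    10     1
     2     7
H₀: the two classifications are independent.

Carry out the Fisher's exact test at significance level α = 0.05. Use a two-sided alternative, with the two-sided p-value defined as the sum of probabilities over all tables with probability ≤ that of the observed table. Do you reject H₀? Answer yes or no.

Margins: r₁=11, r₂=9, c₁=12, c₂=8, n=20
p_obs = C(11,10)·C(9,2)/C(20,12); sum pmf over tables with pmf ≤ p_obs
p-value (two-sided) = 0.00452
At α=0.05: p < α → reject H₀

reject H₀: yes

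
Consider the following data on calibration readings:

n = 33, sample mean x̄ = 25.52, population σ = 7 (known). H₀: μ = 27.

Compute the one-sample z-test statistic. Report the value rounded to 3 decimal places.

SE = σ/√n = 7/√33 = 1.2185
z = (x̄−μ₀)/SE = (25.52−27)/1.2185 = -1.2146

test statistic = -1.215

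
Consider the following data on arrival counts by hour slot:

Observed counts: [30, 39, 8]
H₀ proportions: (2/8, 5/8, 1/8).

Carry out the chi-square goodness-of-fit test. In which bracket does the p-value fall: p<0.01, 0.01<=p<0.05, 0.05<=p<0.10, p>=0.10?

n = 77; E_i = n·p_i = [19.25, 48.12, 9.62]
χ² = (30−19.25)²/19.25 + (39−48.12)²/48.12 + (8−9.62)²/9.62 = 8.0078
df = 2
p-value (upper-tail) = 0.01824
→ bracket: 0.01<=p<0.05

p-value bracket: 0.01<=p<0.05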